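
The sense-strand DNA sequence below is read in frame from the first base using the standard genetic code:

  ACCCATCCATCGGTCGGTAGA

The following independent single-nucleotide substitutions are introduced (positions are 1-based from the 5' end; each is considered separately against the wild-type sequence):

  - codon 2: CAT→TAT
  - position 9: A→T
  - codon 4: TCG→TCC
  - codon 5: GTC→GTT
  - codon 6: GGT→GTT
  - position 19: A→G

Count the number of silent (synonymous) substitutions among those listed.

Codon 2: CAT (His) → TAT (Tyr) — missense.
Codon 3: CCA (Pro) → CCT (Pro) — synonymous.
Codon 4: TCG (Ser) → TCC (Ser) — synonymous.
Codon 5: GTC (Val) → GTT (Val) — synonymous.
Codon 6: GGT (Gly) → GTT (Val) — missense.
Codon 7: AGA (Arg) → GGA (Gly) — missense.
Synonymous: 3 of 6.

3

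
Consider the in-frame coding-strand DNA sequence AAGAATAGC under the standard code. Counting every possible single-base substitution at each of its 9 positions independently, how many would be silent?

Codon 1 (AAG, Lys): 1 synonymous substitution.
Codon 2 (AAT, Asn): 1 synonymous substitution.
Codon 3 (AGC, Ser): 1 synonymous substitution.
Total: 1 + 1 + 1 = 3.

3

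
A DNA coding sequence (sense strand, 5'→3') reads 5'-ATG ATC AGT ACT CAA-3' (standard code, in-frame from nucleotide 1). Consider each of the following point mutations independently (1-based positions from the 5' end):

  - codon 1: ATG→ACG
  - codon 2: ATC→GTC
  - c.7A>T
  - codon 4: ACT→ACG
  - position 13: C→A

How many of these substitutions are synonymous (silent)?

Codon 1: ATG (Met) → ACG (Thr) — missense.
Codon 2: ATC (Ile) → GTC (Val) — missense.
Codon 3: AGT (Ser) → TGT (Cys) — missense.
Codon 4: ACT (Thr) → ACG (Thr) — synonymous.
Codon 5: CAA (Gln) → AAA (Lys) — missense.
Synonymous: 1 of 5.

1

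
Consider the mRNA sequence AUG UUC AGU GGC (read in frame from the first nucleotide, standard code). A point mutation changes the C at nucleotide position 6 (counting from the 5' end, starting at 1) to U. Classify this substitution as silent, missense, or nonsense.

silent

Position 6 falls in codon 2: UUC → Phe.
After the substitution the codon is UUU → Phe.
Both encode Phe, so the change is synonymous.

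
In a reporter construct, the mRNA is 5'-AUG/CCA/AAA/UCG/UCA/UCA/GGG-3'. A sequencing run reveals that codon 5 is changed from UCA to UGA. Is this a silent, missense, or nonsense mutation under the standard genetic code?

nonsense

Position 14 falls in codon 5: UCA → Ser.
After the substitution the codon is UGA → Stop.
The new codon is a stop codon, so this is a nonsense mutation.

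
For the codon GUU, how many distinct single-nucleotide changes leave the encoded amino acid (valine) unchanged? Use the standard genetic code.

3

Position 1: none → 0 synonymous.
Position 2: none → 0 synonymous.
Position 3: GUC, GUA, GUG → 3 synonymous.
Total: 0 + 0 + 3 = 3.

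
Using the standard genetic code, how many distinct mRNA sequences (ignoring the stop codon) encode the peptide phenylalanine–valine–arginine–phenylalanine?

Phe: 2 codons.
Val: 4 codons.
Arg: 6 codons.
Phe: 2 codons.
2 × 4 × 6 × 2 = 96.

96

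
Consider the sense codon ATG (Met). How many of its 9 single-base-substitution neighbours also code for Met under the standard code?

Position 1: none → 0 synonymous.
Position 2: none → 0 synonymous.
Position 3: none → 0 synonymous.
Total: 0 + 0 + 0 = 0.

0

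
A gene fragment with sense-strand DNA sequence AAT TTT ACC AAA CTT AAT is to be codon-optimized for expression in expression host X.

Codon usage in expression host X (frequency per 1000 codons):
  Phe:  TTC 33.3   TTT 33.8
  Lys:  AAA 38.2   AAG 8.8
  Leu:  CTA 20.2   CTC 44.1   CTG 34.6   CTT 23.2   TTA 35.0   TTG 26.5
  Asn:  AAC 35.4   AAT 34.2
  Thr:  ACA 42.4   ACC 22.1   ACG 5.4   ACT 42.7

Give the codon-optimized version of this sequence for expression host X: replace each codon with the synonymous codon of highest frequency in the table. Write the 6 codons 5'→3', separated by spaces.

Codon 1 (Asn): best is AAC at 35.4.
Codon 2 (Phe): best is TTT at 33.8.
Codon 3 (Thr): best is ACT at 42.7.
Codon 4 (Lys): best is AAA at 38.2.
Codon 5 (Leu): best is CTC at 44.1.
Codon 6 (Asn): best is AAC at 35.4.

AAC TTT ACT AAA CTC AAC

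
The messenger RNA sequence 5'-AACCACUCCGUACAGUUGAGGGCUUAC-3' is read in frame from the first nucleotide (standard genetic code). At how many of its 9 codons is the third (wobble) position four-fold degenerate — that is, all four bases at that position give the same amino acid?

Codon 1 AAC (Asn): third position 2-fold.
Codon 2 CAC (His): third position 2-fold.
Codon 3 UCC (Ser): third position 4-fold.
Codon 4 GUA (Val): third position 4-fold.
Codon 5 CAG (Gln): third position 2-fold.
Codon 6 UUG (Leu): third position 2-fold.
Codon 7 AGG (Arg): third position 2-fold.
Codon 8 GCU (Ala): third position 4-fold.
Codon 9 UAC (Tyr): third position 2-fold.
Four-fold degenerate third positions: 3.

3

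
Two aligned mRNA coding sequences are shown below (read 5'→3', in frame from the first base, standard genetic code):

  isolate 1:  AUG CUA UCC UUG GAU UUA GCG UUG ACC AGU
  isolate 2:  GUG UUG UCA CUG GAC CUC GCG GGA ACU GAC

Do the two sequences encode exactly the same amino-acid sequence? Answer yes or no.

Codon 1: AUG Met / GUG Val — nonsynonymous.
Codon 2: CUA Leu / UUG Leu — synonymous.
Codon 3: UCC Ser / UCA Ser — synonymous.
Codon 4: UUG Leu / CUG Leu — synonymous.
Codon 5: GAU Asp / GAC Asp — synonymous.
Codon 6: UUA Leu / CUC Leu — synonymous.
Codon 7: GCG Ala / GCG Ala — identical.
Codon 8: UUG Leu / GGA Gly — nonsynonymous.
Codon 9: ACC Thr / ACU Thr — synonymous.
Codon 10: AGU Ser / GAC Asp — nonsynonymous.
Nonsynonymous differences: 3 → different protein.

no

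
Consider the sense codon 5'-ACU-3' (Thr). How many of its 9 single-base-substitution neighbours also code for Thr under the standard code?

Position 1: none → 0 synonymous.
Position 2: none → 0 synonymous.
Position 3: ACC, ACA, ACG → 3 synonymous.
Total: 0 + 0 + 3 = 3.

3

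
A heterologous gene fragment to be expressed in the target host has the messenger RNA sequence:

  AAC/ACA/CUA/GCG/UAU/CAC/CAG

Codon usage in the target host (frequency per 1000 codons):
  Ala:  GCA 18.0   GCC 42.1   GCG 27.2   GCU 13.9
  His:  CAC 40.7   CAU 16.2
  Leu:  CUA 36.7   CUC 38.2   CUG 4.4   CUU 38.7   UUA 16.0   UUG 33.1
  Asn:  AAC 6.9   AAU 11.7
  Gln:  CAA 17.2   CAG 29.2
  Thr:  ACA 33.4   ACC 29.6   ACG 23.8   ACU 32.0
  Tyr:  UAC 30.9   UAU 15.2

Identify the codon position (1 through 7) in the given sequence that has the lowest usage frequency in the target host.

Codon 1 AAC (Asn): 6.9 per 1000.
Codon 2 ACA (Thr): 33.4 per 1000.
Codon 3 CUA (Leu): 36.7 per 1000.
Codon 4 GCG (Ala): 27.2 per 1000.
Codon 5 UAU (Tyr): 15.2 per 1000.
Codon 6 CAC (His): 40.7 per 1000.
Codon 7 CAG (Gln): 29.2 per 1000.
Lowest frequency is 6.9 at codon 1.

1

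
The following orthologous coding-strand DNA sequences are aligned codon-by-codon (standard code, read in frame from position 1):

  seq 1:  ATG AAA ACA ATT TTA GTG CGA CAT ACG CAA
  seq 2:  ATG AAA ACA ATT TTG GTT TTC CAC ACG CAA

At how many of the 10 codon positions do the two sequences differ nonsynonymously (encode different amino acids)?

Codon 1: ATG Met / ATG Met — identical.
Codon 2: AAA Lys / AAA Lys — identical.
Codon 3: ACA Thr / ACA Thr — identical.
Codon 4: ATT Ile / ATT Ile — identical.
Codon 5: TTA Leu / TTG Leu — synonymous.
Codon 6: GTG Val / GTT Val — synonymous.
Codon 7: CGA Arg / TTC Phe — nonsynonymous.
Codon 8: CAT His / CAC His — synonymous.
Codon 9: ACG Thr / ACG Thr — identical.
Codon 10: CAA Gln / CAA Gln — identical.
Nonsynonymous differences: 1.

1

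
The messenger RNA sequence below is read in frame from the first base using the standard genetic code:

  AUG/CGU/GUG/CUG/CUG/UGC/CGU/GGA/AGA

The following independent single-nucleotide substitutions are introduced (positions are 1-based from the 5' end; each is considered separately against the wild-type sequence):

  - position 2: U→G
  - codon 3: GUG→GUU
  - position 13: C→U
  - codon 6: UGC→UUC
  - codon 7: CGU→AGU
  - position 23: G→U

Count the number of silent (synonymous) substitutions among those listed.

Codon 1: AUG (Met) → AGG (Arg) — missense.
Codon 3: GUG (Val) → GUU (Val) — synonymous.
Codon 5: CUG (Leu) → UUG (Leu) — synonymous.
Codon 6: UGC (Cys) → UUC (Phe) — missense.
Codon 7: CGU (Arg) → AGU (Ser) — missense.
Codon 8: GGA (Gly) → GUA (Val) — missense.
Synonymous: 2 of 6.

2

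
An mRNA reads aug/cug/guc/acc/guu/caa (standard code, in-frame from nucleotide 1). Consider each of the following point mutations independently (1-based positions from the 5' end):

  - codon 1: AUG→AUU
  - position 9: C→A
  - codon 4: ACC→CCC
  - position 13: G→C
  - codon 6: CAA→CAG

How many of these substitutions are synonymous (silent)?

2

Codon 1: AUG (Met) → AUU (Ile) — missense.
Codon 3: GUC (Val) → GUA (Val) — synonymous.
Codon 4: ACC (Thr) → CCC (Pro) — missense.
Codon 5: GUU (Val) → CUU (Leu) — missense.
Codon 6: CAA (Gln) → CAG (Gln) — synonymous.
Synonymous: 2 of 5.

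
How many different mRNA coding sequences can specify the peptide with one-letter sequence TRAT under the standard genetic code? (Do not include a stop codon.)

384

Thr: 4 codons.
Arg: 6 codons.
Ala: 4 codons.
Thr: 4 codons.
4 × 6 × 4 × 4 = 384.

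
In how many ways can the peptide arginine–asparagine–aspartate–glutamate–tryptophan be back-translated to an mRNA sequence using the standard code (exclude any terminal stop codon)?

Arg: 6 codons.
Asn: 2 codons.
Asp: 2 codons.
Glu: 2 codons.
Trp: 1 codon.
6 × 2 × 2 × 2 × 1 = 48.

48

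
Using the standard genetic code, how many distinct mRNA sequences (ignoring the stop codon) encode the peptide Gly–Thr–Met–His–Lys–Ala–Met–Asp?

512

Gly: 4 codons.
Thr: 4 codons.
Met: 1 codon.
His: 2 codons.
Lys: 2 codons.
Ala: 4 codons.
Met: 1 codon.
Asp: 2 codons.
4 × 4 × 1 × 2 × 2 × 4 × 1 × 2 = 512.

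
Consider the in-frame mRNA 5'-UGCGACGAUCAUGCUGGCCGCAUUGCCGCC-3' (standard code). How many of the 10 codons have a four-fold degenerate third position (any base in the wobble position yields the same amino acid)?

Codon 1 UGC (Cys): third position 2-fold.
Codon 2 GAC (Asp): third position 2-fold.
Codon 3 GAU (Asp): third position 2-fold.
Codon 4 CAU (His): third position 2-fold.
Codon 5 GCU (Ala): third position 4-fold.
Codon 6 GGC (Gly): third position 4-fold.
Codon 7 CGC (Arg): third position 4-fold.
Codon 8 AUU (Ile): third position 3-fold.
Codon 9 GCC (Ala): third position 4-fold.
Codon 10 GCC (Ala): third position 4-fold.
Four-fold degenerate third positions: 5.

5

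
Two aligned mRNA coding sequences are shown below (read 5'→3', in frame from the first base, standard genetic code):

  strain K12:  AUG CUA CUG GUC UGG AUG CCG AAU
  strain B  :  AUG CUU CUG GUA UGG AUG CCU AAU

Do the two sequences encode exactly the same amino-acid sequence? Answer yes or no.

yes

Codon 1: AUG Met / AUG Met — identical.
Codon 2: CUA Leu / CUU Leu — synonymous.
Codon 3: CUG Leu / CUG Leu — identical.
Codon 4: GUC Val / GUA Val — synonymous.
Codon 5: UGG Trp / UGG Trp — identical.
Codon 6: AUG Met / AUG Met — identical.
Codon 7: CCG Pro / CCU Pro — synonymous.
Codon 8: AAU Asn / AAU Asn — identical.
Nonsynonymous differences: 0 → same protein.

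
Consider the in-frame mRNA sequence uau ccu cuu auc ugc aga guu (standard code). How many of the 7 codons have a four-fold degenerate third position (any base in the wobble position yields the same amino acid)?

Codon 1 UAU (Tyr): third position 2-fold.
Codon 2 CCU (Pro): third position 4-fold.
Codon 3 CUU (Leu): third position 4-fold.
Codon 4 AUC (Ile): third position 3-fold.
Codon 5 UGC (Cys): third position 2-fold.
Codon 6 AGA (Arg): third position 2-fold.
Codon 7 GUU (Val): third position 4-fold.
Four-fold degenerate third positions: 3.

3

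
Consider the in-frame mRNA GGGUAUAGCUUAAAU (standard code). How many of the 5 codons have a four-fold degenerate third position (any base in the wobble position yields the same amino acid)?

1

Codon 1 GGG (Gly): third position 4-fold.
Codon 2 UAU (Tyr): third position 2-fold.
Codon 3 AGC (Ser): third position 2-fold.
Codon 4 UUA (Leu): third position 2-fold.
Codon 5 AAU (Asn): third position 2-fold.
Four-fold degenerate third positions: 1.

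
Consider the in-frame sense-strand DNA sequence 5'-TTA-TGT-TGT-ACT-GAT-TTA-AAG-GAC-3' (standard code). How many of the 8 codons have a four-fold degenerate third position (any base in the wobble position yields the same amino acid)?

Codon 1 TTA (Leu): third position 2-fold.
Codon 2 TGT (Cys): third position 2-fold.
Codon 3 TGT (Cys): third position 2-fold.
Codon 4 ACT (Thr): third position 4-fold.
Codon 5 GAT (Asp): third position 2-fold.
Codon 6 TTA (Leu): third position 2-fold.
Codon 7 AAG (Lys): third position 2-fold.
Codon 8 GAC (Asp): third position 2-fold.
Four-fold degenerate third positions: 1.

1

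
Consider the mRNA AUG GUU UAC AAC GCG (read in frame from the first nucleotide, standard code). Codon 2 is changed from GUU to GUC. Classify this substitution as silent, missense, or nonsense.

Position 6 falls in codon 2: GUU → Val.
After the substitution the codon is GUC → Val.
Both encode Val, so the change is synonymous.

silent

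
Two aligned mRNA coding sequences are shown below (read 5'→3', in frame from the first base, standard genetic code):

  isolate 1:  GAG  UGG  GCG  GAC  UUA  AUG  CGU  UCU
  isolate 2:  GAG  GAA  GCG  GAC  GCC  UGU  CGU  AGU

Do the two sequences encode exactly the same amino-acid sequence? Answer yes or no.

no

Codon 1: GAG Glu / GAG Glu — identical.
Codon 2: UGG Trp / GAA Glu — nonsynonymous.
Codon 3: GCG Ala / GCG Ala — identical.
Codon 4: GAC Asp / GAC Asp — identical.
Codon 5: UUA Leu / GCC Ala — nonsynonymous.
Codon 6: AUG Met / UGU Cys — nonsynonymous.
Codon 7: CGU Arg / CGU Arg — identical.
Codon 8: UCU Ser / AGU Ser — synonymous.
Nonsynonymous differences: 3 → different protein.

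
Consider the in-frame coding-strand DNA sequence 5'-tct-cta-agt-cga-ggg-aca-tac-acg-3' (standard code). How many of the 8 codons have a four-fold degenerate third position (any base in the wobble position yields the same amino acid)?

Codon 1 TCT (Ser): third position 4-fold.
Codon 2 CTA (Leu): third position 4-fold.
Codon 3 AGT (Ser): third position 2-fold.
Codon 4 CGA (Arg): third position 4-fold.
Codon 5 GGG (Gly): third position 4-fold.
Codon 6 ACA (Thr): third position 4-fold.
Codon 7 TAC (Tyr): third position 2-fold.
Codon 8 ACG (Thr): third position 4-fold.
Four-fold degenerate third positions: 6.

6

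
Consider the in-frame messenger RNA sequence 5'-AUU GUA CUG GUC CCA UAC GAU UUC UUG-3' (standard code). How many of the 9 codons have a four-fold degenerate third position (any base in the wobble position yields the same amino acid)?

4

Codon 1 AUU (Ile): third position 3-fold.
Codon 2 GUA (Val): third position 4-fold.
Codon 3 CUG (Leu): third position 4-fold.
Codon 4 GUC (Val): third position 4-fold.
Codon 5 CCA (Pro): third position 4-fold.
Codon 6 UAC (Tyr): third position 2-fold.
Codon 7 GAU (Asp): third position 2-fold.
Codon 8 UUC (Phe): third position 2-fold.
Codon 9 UUG (Leu): third position 2-fold.
Four-fold degenerate third positions: 4.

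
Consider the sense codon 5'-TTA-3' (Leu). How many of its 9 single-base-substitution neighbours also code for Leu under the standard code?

2

Position 1: CTA → 1 synonymous.
Position 2: none → 0 synonymous.
Position 3: TTG → 1 synonymous.
Total: 1 + 0 + 1 = 2.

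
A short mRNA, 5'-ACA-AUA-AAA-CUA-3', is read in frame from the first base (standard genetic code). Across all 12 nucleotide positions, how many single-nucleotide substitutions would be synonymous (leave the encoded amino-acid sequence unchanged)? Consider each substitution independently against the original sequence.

10

Codon 1 (ACA, Thr): 3 synonymous substitutions.
Codon 2 (AUA, Ile): 2 synonymous substitutions.
Codon 3 (AAA, Lys): 1 synonymous substitution.
Codon 4 (CUA, Leu): 4 synonymous substitutions.
Total: 3 + 2 + 1 + 4 = 10.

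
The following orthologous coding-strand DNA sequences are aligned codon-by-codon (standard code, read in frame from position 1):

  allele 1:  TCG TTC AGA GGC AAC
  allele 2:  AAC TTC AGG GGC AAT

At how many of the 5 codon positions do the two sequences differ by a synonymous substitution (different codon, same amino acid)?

Codon 1: TCG Ser / AAC Asn — nonsynonymous.
Codon 2: TTC Phe / TTC Phe — identical.
Codon 3: AGA Arg / AGG Arg — synonymous.
Codon 4: GGC Gly / GGC Gly — identical.
Codon 5: AAC Asn / AAT Asn — synonymous.
Synonymous differences: 2.

2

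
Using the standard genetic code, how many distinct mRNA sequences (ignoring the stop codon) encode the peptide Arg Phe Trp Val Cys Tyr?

192

Arg: 6 codons.
Phe: 2 codons.
Trp: 1 codon.
Val: 4 codons.
Cys: 2 codons.
Tyr: 2 codons.
6 × 2 × 1 × 4 × 2 × 2 = 192.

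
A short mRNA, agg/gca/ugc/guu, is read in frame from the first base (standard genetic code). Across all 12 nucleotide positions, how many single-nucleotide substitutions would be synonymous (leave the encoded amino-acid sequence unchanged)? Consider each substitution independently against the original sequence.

Codon 1 (AGG, Arg): 2 synonymous substitutions.
Codon 2 (GCA, Ala): 3 synonymous substitutions.
Codon 3 (UGC, Cys): 1 synonymous substitution.
Codon 4 (GUU, Val): 3 synonymous substitutions.
Total: 2 + 3 + 1 + 3 = 9.

9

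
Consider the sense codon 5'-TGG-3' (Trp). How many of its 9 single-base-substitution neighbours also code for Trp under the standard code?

Position 1: none → 0 synonymous.
Position 2: none → 0 synonymous.
Position 3: none → 0 synonymous.
Total: 0 + 0 + 0 = 0.

0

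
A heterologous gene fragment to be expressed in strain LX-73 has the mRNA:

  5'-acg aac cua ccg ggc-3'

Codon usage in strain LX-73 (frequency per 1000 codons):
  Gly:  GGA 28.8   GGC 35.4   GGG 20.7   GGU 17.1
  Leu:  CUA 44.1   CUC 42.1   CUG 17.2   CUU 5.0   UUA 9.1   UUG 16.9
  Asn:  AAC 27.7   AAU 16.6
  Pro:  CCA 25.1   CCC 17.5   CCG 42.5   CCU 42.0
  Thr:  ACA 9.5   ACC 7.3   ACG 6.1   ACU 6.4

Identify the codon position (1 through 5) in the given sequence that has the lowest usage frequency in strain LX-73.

Codon 1 ACG (Thr): 6.1 per 1000.
Codon 2 AAC (Asn): 27.7 per 1000.
Codon 3 CUA (Leu): 44.1 per 1000.
Codon 4 CCG (Pro): 42.5 per 1000.
Codon 5 GGC (Gly): 35.4 per 1000.
Lowest frequency is 6.1 at codon 1.

1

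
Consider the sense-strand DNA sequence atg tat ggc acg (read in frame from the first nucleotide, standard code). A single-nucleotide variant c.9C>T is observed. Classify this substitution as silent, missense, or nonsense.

Position 9 falls in codon 3: GGC → Gly.
After the substitution the codon is GGT → Gly.
Both encode Gly, so the change is synonymous.

silent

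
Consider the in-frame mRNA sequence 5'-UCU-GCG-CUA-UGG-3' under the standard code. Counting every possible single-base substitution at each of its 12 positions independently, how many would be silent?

10

Codon 1 (UCU, Ser): 3 synonymous substitutions.
Codon 2 (GCG, Ala): 3 synonymous substitutions.
Codon 3 (CUA, Leu): 4 synonymous substitutions.
Codon 4 (UGG, Trp): 0 synonymous substitutions.
Total: 3 + 3 + 4 + 0 = 10.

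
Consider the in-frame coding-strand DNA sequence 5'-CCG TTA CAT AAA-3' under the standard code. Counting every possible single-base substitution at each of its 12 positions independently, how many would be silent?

Codon 1 (CCG, Pro): 3 synonymous substitutions.
Codon 2 (TTA, Leu): 2 synonymous substitutions.
Codon 3 (CAT, His): 1 synonymous substitution.
Codon 4 (AAA, Lys): 1 synonymous substitution.
Total: 3 + 2 + 1 + 1 = 7.

7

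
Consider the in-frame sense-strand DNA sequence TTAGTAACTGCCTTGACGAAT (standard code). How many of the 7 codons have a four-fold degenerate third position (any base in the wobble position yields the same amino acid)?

Codon 1 TTA (Leu): third position 2-fold.
Codon 2 GTA (Val): third position 4-fold.
Codon 3 ACT (Thr): third position 4-fold.
Codon 4 GCC (Ala): third position 4-fold.
Codon 5 TTG (Leu): third position 2-fold.
Codon 6 ACG (Thr): third position 4-fold.
Codon 7 AAT (Asn): third position 2-fold.
Four-fold degenerate third positions: 4.

4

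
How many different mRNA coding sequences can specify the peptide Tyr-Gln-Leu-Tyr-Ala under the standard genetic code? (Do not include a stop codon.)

192

Tyr: 2 codons.
Gln: 2 codons.
Leu: 6 codons.
Tyr: 2 codons.
Ala: 4 codons.
2 × 2 × 6 × 2 × 4 = 192.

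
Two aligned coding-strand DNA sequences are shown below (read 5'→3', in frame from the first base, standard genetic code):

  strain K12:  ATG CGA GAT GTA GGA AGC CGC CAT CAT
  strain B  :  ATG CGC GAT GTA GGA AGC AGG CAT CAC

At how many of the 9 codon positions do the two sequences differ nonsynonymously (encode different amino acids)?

0

Codon 1: ATG Met / ATG Met — identical.
Codon 2: CGA Arg / CGC Arg — synonymous.
Codon 3: GAT Asp / GAT Asp — identical.
Codon 4: GTA Val / GTA Val — identical.
Codon 5: GGA Gly / GGA Gly — identical.
Codon 6: AGC Ser / AGC Ser — identical.
Codon 7: CGC Arg / AGG Arg — synonymous.
Codon 8: CAT His / CAT His — identical.
Codon 9: CAT His / CAC His — synonymous.
Nonsynonymous differences: 0.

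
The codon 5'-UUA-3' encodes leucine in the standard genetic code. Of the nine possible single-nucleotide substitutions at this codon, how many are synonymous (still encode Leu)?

2

Position 1: CUA → 1 synonymous.
Position 2: none → 0 synonymous.
Position 3: UUG → 1 synonymous.
Total: 1 + 0 + 1 = 2.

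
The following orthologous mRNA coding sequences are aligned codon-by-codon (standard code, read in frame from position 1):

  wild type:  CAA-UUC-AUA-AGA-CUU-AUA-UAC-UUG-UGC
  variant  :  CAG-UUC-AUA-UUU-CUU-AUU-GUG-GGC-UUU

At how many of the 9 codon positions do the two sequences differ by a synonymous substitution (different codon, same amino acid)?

2

Codon 1: CAA Gln / CAG Gln — synonymous.
Codon 2: UUC Phe / UUC Phe — identical.
Codon 3: AUA Ile / AUA Ile — identical.
Codon 4: AGA Arg / UUU Phe — nonsynonymous.
Codon 5: CUU Leu / CUU Leu — identical.
Codon 6: AUA Ile / AUU Ile — synonymous.
Codon 7: UAC Tyr / GUG Val — nonsynonymous.
Codon 8: UUG Leu / GGC Gly — nonsynonymous.
Codon 9: UGC Cys / UUU Phe — nonsynonymous.
Synonymous differences: 2.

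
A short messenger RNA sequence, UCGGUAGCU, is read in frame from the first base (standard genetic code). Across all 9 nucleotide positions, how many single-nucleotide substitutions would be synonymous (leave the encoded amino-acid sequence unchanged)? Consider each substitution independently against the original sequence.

9

Codon 1 (UCG, Ser): 3 synonymous substitutions.
Codon 2 (GUA, Val): 3 synonymous substitutions.
Codon 3 (GCU, Ala): 3 synonymous substitutions.
Total: 3 + 3 + 3 = 9.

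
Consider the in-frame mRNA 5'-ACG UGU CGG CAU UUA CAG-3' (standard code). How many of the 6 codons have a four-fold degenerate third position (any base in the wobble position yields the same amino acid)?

2

Codon 1 ACG (Thr): third position 4-fold.
Codon 2 UGU (Cys): third position 2-fold.
Codon 3 CGG (Arg): third position 4-fold.
Codon 4 CAU (His): third position 2-fold.
Codon 5 UUA (Leu): third position 2-fold.
Codon 6 CAG (Gln): third position 2-fold.
Four-fold degenerate third positions: 2.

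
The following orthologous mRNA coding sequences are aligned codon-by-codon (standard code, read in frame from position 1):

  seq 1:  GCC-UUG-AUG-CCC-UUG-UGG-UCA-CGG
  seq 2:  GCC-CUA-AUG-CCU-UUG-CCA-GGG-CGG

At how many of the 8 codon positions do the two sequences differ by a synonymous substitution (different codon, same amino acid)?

2

Codon 1: GCC Ala / GCC Ala — identical.
Codon 2: UUG Leu / CUA Leu — synonymous.
Codon 3: AUG Met / AUG Met — identical.
Codon 4: CCC Pro / CCU Pro — synonymous.
Codon 5: UUG Leu / UUG Leu — identical.
Codon 6: UGG Trp / CCA Pro — nonsynonymous.
Codon 7: UCA Ser / GGG Gly — nonsynonymous.
Codon 8: CGG Arg / CGG Arg — identical.
Synonymous differences: 2.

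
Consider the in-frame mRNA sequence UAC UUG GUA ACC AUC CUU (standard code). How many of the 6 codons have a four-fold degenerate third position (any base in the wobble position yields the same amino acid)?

3

Codon 1 UAC (Tyr): third position 2-fold.
Codon 2 UUG (Leu): third position 2-fold.
Codon 3 GUA (Val): third position 4-fold.
Codon 4 ACC (Thr): third position 4-fold.
Codon 5 AUC (Ile): third position 3-fold.
Codon 6 CUU (Leu): third position 4-fold.
Four-fold degenerate third positions: 3.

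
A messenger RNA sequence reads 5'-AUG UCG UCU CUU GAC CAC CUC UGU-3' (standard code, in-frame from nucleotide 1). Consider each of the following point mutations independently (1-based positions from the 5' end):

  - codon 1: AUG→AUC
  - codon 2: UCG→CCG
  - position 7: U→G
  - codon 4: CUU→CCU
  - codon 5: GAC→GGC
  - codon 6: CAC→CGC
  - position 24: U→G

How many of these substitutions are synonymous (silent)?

Codon 1: AUG (Met) → AUC (Ile) — missense.
Codon 2: UCG (Ser) → CCG (Pro) — missense.
Codon 3: UCU (Ser) → GCU (Ala) — missense.
Codon 4: CUU (Leu) → CCU (Pro) — missense.
Codon 5: GAC (Asp) → GGC (Gly) — missense.
Codon 6: CAC (His) → CGC (Arg) — missense.
Codon 8: UGU (Cys) → UGG (Trp) — missense.
Synonymous: 0 of 7.

0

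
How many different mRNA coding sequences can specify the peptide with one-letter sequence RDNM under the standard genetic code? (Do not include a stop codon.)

24

Arg: 6 codons.
Asp: 2 codons.
Asn: 2 codons.
Met: 1 codon.
6 × 2 × 2 × 1 = 24.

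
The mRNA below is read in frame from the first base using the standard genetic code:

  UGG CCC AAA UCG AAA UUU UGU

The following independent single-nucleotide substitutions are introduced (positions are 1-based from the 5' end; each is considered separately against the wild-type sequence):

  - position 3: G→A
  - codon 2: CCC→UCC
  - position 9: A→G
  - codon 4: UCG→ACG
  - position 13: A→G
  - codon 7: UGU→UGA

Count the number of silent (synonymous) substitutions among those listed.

Codon 1: UGG (Trp) → UGA (Stop) — nonsense.
Codon 2: CCC (Pro) → UCC (Ser) — missense.
Codon 3: AAA (Lys) → AAG (Lys) — synonymous.
Codon 4: UCG (Ser) → ACG (Thr) — missense.
Codon 5: AAA (Lys) → GAA (Glu) — missense.
Codon 7: UGU (Cys) → UGA (Stop) — nonsense.
Synonymous: 1 of 6.

1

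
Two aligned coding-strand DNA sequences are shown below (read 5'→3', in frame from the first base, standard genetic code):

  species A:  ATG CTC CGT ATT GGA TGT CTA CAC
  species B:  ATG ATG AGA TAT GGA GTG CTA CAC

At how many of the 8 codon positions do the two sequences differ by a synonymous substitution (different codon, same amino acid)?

Codon 1: ATG Met / ATG Met — identical.
Codon 2: CTC Leu / ATG Met — nonsynonymous.
Codon 3: CGT Arg / AGA Arg — synonymous.
Codon 4: ATT Ile / TAT Tyr — nonsynonymous.
Codon 5: GGA Gly / GGA Gly — identical.
Codon 6: TGT Cys / GTG Val — nonsynonymous.
Codon 7: CTA Leu / CTA Leu — identical.
Codon 8: CAC His / CAC His — identical.
Synonymous differences: 1.

1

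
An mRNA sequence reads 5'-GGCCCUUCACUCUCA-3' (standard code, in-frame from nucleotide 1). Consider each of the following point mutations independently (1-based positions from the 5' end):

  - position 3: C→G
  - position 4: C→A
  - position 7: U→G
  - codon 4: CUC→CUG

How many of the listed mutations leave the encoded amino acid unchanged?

2

Codon 1: GGC (Gly) → GGG (Gly) — synonymous.
Codon 2: CCU (Pro) → ACU (Thr) — missense.
Codon 3: UCA (Ser) → GCA (Ala) — missense.
Codon 4: CUC (Leu) → CUG (Leu) — synonymous.
Synonymous: 2 of 4.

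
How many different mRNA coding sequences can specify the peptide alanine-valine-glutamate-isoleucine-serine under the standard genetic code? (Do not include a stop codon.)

576

Ala: 4 codons.
Val: 4 codons.
Glu: 2 codons.
Ile: 3 codons.
Ser: 6 codons.
4 × 4 × 2 × 3 × 6 = 576.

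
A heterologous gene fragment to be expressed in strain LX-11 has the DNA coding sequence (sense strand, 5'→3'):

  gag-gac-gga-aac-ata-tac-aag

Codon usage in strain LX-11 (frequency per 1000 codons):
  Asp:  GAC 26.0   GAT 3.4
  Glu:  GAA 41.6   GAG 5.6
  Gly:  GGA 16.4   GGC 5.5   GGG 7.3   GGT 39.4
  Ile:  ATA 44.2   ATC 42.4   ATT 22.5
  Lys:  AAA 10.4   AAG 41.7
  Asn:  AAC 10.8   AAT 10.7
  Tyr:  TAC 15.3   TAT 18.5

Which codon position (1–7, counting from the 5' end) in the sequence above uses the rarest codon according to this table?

Codon 1 GAG (Glu): 5.6 per 1000.
Codon 2 GAC (Asp): 26.0 per 1000.
Codon 3 GGA (Gly): 16.4 per 1000.
Codon 4 AAC (Asn): 10.8 per 1000.
Codon 5 ATA (Ile): 44.2 per 1000.
Codon 6 TAC (Tyr): 15.3 per 1000.
Codon 7 AAG (Lys): 41.7 per 1000.
Lowest frequency is 5.6 at codon 1.

1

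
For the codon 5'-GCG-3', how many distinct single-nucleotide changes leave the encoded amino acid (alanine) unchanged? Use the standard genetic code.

3

Position 1: none → 0 synonymous.
Position 2: none → 0 synonymous.
Position 3: GCU, GCC, GCA → 3 synonymous.
Total: 0 + 0 + 3 = 3.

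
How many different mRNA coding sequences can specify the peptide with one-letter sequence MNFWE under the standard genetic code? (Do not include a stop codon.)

Met: 1 codon.
Asn: 2 codons.
Phe: 2 codons.
Trp: 1 codon.
Glu: 2 codons.
1 × 2 × 2 × 1 × 2 = 8.

8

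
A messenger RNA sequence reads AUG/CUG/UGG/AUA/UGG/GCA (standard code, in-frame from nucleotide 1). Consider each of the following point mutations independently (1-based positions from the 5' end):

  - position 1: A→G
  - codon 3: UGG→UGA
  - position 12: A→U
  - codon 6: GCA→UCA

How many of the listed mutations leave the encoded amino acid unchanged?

1

Codon 1: AUG (Met) → GUG (Val) — missense.
Codon 3: UGG (Trp) → UGA (Stop) — nonsense.
Codon 4: AUA (Ile) → AUU (Ile) — synonymous.
Codon 6: GCA (Ala) → UCA (Ser) — missense.
Synonymous: 1 of 4.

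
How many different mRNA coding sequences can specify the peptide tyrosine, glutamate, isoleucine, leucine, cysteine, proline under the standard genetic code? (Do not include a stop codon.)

Tyr: 2 codons.
Glu: 2 codons.
Ile: 3 codons.
Leu: 6 codons.
Cys: 2 codons.
Pro: 4 codons.
2 × 2 × 3 × 6 × 2 × 4 = 576.

576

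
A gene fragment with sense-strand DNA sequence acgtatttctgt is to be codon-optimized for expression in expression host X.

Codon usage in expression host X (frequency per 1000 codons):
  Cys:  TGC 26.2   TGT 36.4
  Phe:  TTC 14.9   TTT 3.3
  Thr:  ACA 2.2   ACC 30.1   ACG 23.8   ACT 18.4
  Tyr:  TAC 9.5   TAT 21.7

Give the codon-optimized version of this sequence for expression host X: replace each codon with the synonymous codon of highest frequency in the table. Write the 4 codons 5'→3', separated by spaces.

ACC TAT TTC TGT

Codon 1 (Thr): best is ACC at 30.1.
Codon 2 (Tyr): best is TAT at 21.7.
Codon 3 (Phe): best is TTC at 14.9.
Codon 4 (Cys): best is TGT at 36.4.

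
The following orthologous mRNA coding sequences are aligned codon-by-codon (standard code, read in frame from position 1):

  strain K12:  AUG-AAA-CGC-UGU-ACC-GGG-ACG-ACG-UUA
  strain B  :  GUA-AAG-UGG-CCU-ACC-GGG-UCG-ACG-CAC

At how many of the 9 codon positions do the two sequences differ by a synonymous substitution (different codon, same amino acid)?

1

Codon 1: AUG Met / GUA Val — nonsynonymous.
Codon 2: AAA Lys / AAG Lys — synonymous.
Codon 3: CGC Arg / UGG Trp — nonsynonymous.
Codon 4: UGU Cys / CCU Pro — nonsynonymous.
Codon 5: ACC Thr / ACC Thr — identical.
Codon 6: GGG Gly / GGG Gly — identical.
Codon 7: ACG Thr / UCG Ser — nonsynonymous.
Codon 8: ACG Thr / ACG Thr — identical.
Codon 9: UUA Leu / CAC His — nonsynonymous.
Synonymous differences: 1.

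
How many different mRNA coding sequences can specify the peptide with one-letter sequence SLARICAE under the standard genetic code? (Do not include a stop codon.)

41472

Ser: 6 codons.
Leu: 6 codons.
Ala: 4 codons.
Arg: 6 codons.
Ile: 3 codons.
Cys: 2 codons.
Ala: 4 codons.
Glu: 2 codons.
6 × 6 × 4 × 6 × 3 × 2 × 4 × 2 = 41472.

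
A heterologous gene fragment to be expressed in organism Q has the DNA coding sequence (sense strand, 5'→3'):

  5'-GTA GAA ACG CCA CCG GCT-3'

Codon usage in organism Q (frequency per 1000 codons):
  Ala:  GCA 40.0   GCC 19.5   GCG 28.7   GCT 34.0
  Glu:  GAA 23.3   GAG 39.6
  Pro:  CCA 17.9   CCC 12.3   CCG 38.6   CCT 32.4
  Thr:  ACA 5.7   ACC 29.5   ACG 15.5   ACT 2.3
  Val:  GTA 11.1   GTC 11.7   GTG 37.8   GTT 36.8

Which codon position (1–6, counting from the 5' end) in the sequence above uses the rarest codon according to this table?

1

Codon 1 GTA (Val): 11.1 per 1000.
Codon 2 GAA (Glu): 23.3 per 1000.
Codon 3 ACG (Thr): 15.5 per 1000.
Codon 4 CCA (Pro): 17.9 per 1000.
Codon 5 CCG (Pro): 38.6 per 1000.
Codon 6 GCT (Ala): 34.0 per 1000.
Lowest frequency is 11.1 at codon 1.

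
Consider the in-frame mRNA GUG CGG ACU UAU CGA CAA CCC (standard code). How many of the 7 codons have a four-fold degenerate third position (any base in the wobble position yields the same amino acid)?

Codon 1 GUG (Val): third position 4-fold.
Codon 2 CGG (Arg): third position 4-fold.
Codon 3 ACU (Thr): third position 4-fold.
Codon 4 UAU (Tyr): third position 2-fold.
Codon 5 CGA (Arg): third position 4-fold.
Codon 6 CAA (Gln): third position 2-fold.
Codon 7 CCC (Pro): third position 4-fold.
Four-fold degenerate third positions: 5.

5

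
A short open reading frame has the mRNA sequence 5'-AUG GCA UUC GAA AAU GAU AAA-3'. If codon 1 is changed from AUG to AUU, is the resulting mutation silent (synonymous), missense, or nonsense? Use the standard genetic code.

Position 3 falls in codon 1: AUG → Met.
After the substitution the codon is AUU → Ile.
Met ≠ Ile, so this is a missense mutation.

missense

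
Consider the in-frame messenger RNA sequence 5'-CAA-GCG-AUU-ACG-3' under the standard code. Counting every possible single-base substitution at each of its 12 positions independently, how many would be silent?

Codon 1 (CAA, Gln): 1 synonymous substitution.
Codon 2 (GCG, Ala): 3 synonymous substitutions.
Codon 3 (AUU, Ile): 2 synonymous substitutions.
Codon 4 (ACG, Thr): 3 synonymous substitutions.
Total: 1 + 3 + 2 + 3 = 9.

9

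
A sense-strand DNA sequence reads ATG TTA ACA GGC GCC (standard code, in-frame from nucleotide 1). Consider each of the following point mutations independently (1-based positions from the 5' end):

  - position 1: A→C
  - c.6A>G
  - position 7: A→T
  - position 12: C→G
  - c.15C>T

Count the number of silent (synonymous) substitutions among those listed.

Codon 1: ATG (Met) → CTG (Leu) — missense.
Codon 2: TTA (Leu) → TTG (Leu) — synonymous.
Codon 3: ACA (Thr) → TCA (Ser) — missense.
Codon 4: GGC (Gly) → GGG (Gly) — synonymous.
Codon 5: GCC (Ala) → GCT (Ala) — synonymous.
Synonymous: 3 of 5.

3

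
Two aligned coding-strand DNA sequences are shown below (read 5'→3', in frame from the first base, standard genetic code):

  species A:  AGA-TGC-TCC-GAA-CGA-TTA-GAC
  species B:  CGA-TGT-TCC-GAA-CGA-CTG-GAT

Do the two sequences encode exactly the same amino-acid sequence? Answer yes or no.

yes

Codon 1: AGA Arg / CGA Arg — synonymous.
Codon 2: TGC Cys / TGT Cys — synonymous.
Codon 3: TCC Ser / TCC Ser — identical.
Codon 4: GAA Glu / GAA Glu — identical.
Codon 5: CGA Arg / CGA Arg — identical.
Codon 6: TTA Leu / CTG Leu — synonymous.
Codon 7: GAC Asp / GAT Asp — synonymous.
Nonsynonymous differences: 0 → same protein.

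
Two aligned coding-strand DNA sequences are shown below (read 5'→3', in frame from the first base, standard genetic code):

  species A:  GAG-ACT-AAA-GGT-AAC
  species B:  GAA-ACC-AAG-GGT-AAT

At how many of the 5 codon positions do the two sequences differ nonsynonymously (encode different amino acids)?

0

Codon 1: GAG Glu / GAA Glu — synonymous.
Codon 2: ACT Thr / ACC Thr — synonymous.
Codon 3: AAA Lys / AAG Lys — synonymous.
Codon 4: GGT Gly / GGT Gly — identical.
Codon 5: AAC Asn / AAT Asn — synonymous.
Nonsynonymous differences: 0.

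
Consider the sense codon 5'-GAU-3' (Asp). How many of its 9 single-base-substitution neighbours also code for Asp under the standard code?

1

Position 1: none → 0 synonymous.
Position 2: none → 0 synonymous.
Position 3: GAC → 1 synonymous.
Total: 0 + 0 + 1 = 1.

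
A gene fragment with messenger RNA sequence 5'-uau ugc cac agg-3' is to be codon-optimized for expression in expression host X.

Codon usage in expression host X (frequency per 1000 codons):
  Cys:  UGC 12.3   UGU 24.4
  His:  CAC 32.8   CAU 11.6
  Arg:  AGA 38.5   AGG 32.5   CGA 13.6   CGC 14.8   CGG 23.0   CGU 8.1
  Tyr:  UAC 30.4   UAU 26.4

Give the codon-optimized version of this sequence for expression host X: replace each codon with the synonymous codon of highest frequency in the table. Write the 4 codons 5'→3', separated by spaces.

UAC UGU CAC AGA

Codon 1 (Tyr): best is UAC at 30.4.
Codon 2 (Cys): best is UGU at 24.4.
Codon 3 (His): best is CAC at 32.8.
Codon 4 (Arg): best is AGA at 38.5.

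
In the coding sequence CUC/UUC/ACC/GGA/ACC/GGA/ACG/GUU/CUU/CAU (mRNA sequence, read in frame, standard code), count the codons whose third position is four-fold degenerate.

Codon 1 CUC (Leu): third position 4-fold.
Codon 2 UUC (Phe): third position 2-fold.
Codon 3 ACC (Thr): third position 4-fold.
Codon 4 GGA (Gly): third position 4-fold.
Codon 5 ACC (Thr): third position 4-fold.
Codon 6 GGA (Gly): third position 4-fold.
Codon 7 ACG (Thr): third position 4-fold.
Codon 8 GUU (Val): third position 4-fold.
Codon 9 CUU (Leu): third position 4-fold.
Codon 10 CAU (His): third position 2-fold.
Four-fold degenerate third positions: 8.

8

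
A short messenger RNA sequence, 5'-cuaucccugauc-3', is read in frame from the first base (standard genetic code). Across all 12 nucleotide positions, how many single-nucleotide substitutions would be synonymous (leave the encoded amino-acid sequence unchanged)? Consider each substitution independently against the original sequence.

Codon 1 (CUA, Leu): 4 synonymous substitutions.
Codon 2 (UCC, Ser): 3 synonymous substitutions.
Codon 3 (CUG, Leu): 4 synonymous substitutions.
Codon 4 (AUC, Ile): 2 synonymous substitutions.
Total: 4 + 3 + 4 + 2 = 13.

13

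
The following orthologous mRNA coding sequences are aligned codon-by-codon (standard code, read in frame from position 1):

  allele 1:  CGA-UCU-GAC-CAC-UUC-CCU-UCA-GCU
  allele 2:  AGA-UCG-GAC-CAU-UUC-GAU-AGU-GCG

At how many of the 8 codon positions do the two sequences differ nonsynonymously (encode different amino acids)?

Codon 1: CGA Arg / AGA Arg — synonymous.
Codon 2: UCU Ser / UCG Ser — synonymous.
Codon 3: GAC Asp / GAC Asp — identical.
Codon 4: CAC His / CAU His — synonymous.
Codon 5: UUC Phe / UUC Phe — identical.
Codon 6: CCU Pro / GAU Asp — nonsynonymous.
Codon 7: UCA Ser / AGU Ser — synonymous.
Codon 8: GCU Ala / GCG Ala — synonymous.
Nonsynonymous differences: 1.

1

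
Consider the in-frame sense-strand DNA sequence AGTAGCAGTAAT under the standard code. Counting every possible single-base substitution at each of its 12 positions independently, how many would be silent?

4

Codon 1 (AGT, Ser): 1 synonymous substitution.
Codon 2 (AGC, Ser): 1 synonymous substitution.
Codon 3 (AGT, Ser): 1 synonymous substitution.
Codon 4 (AAT, Asn): 1 synonymous substitution.
Total: 1 + 1 + 1 + 1 = 4.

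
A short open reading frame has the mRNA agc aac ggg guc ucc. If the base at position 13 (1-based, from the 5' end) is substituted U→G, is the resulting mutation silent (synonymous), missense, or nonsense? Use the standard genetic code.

Position 13 falls in codon 5: UCC → Ser.
After the substitution the codon is GCC → Ala.
Ser ≠ Ala, so this is a missense mutation.

missense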